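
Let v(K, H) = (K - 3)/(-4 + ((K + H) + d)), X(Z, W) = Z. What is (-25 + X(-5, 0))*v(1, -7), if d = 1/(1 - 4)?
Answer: -180/31 ≈ -5.8064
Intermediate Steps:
d = -1/3 (d = 1/(-3) = -1/3 ≈ -0.33333)
v(K, H) = (-3 + K)/(-13/3 + H + K) (v(K, H) = (K - 3)/(-4 + ((K + H) - 1/3)) = (-3 + K)/(-4 + ((H + K) - 1/3)) = (-3 + K)/(-4 + (-1/3 + H + K)) = (-3 + K)/(-13/3 + H + K))
(-25 + X(-5, 0))*v(1, -7) = (-25 - 5)*(3*(-3 + 1)/(-13 + 3*(-7) + 3*1)) = -90*(-2)/(-13 - 21 + 3) = -90*(-2)/(-31) = -90*(-1)*(-2)/31 = -30*6/31 = -180/31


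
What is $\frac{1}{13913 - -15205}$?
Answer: $\frac{1}{29118} \approx 3.4343 \cdot 10^{-5}$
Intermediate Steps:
$\frac{1}{13913 - -15205} = \frac{1}{13913 + 15205} = \frac{1}{29118}$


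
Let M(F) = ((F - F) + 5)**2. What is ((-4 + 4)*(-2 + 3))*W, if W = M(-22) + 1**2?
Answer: 0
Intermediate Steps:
M(F) = 25 (M(F) = (0 + 5)**2 = 5**2 = 25)
W = 26 (W = 25 + 1**2 = 25 + 1 = 26)
((-4 + 4)*(-2 + 3))*W = ((-4 + 4)*(-2 + 3))*26 = (0*1)*26 = 0*26 = 0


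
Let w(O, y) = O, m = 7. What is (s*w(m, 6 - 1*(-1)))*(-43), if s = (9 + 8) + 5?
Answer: -6622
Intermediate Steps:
s = 22 (s = 17 + 5 = 22)
(s*w(m, 6 - 1*(-1)))*(-43) = (22*7)*(-43) = 154*(-43) = -6622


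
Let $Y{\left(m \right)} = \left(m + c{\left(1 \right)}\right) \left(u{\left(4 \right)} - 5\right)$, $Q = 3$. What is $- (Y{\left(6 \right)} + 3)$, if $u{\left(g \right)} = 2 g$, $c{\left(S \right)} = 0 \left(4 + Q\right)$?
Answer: $-21$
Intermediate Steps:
$c{\left(S \right)} = 0$ ($c{\left(S \right)} = 0 \left(4 + 3\right) = 0 \cdot 7 = 0$)
$Y{\left(m \right)} = 3 m$ ($Y{\left(m \right)} = \left(m + 0\right) \left(2 \cdot 4 - 5\right) = m \left(8 - 5\right) = m 3 = 3 m$)
$- (Y{\left(6 \right)} + 3) = - (3 \cdot 6 + 3) = - (18 + 3) = \left(-1\right) 21 = -21$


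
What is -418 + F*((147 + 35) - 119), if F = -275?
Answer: -17743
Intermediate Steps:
-418 + F*((147 + 35) - 119) = -418 - 275*((147 + 35) - 119) = -418 - 275*(182 - 119) = -418 - 275*63 = -418 - 17325 = -17743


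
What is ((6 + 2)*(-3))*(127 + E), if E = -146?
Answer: 456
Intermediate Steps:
((6 + 2)*(-3))*(127 + E) = ((6 + 2)*(-3))*(127 - 146) = (8*(-3))*(-19) = -24*(-19) = 456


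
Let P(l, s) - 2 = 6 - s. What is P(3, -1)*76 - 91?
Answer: 593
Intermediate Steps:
P(l, s) = 8 - s (P(l, s) = 2 + (6 - s) = 8 - s)
P(3, -1)*76 - 91 = (8 - 1*(-1))*76 - 91 = (8 + 1)*76 - 91 = 9*76 - 91 = 684 - 91 = 593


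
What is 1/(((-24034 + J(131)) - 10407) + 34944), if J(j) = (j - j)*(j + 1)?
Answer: 1/503 ≈ 0.0019881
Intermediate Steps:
J(j) = 0 (J(j) = 0*(1 + j) = 0)
1/(((-24034 + J(131)) - 10407) + 34944) = 1/(((-24034 + 0) - 10407) + 34944) = 1/((-24034 - 10407) + 34944) = 1/(-34441 + 34944) = 1/503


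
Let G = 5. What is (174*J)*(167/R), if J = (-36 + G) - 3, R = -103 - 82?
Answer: 987972/185 ≈ 5340.4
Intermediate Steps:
R = -185
J = -34 (J = (-36 + 5) - 3 = -31 - 3 = -34)
(174*J)*(167/R) = (174*(-34))*(167/(-185)) = -987972*(-1)/185 = -5916*(-167/185) = 987972/185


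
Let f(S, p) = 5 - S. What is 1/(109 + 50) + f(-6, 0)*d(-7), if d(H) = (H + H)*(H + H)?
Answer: 342805/159 ≈ 2156.0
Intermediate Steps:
d(H) = 4*H² (d(H) = (2*H)*(2*H) = 4*H²)
1/(109 + 50) + f(-6, 0)*d(-7) = 1/(109 + 50) + (5 - 1*(-6))*(4*(-7)²) = 1/159 + (5 + 6)*(4*49) = 1/159 + 11*196 = 1/159 + 2156 = 342805/159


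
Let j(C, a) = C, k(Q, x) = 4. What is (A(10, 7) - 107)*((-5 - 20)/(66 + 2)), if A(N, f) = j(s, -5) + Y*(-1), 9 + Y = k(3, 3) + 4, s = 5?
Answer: 2525/68 ≈ 37.132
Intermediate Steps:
Y = -1 (Y = -9 + (4 + 4) = -9 + 8 = -1)
A(N, f) = 6 (A(N, f) = 5 - 1*(-1) = 5 + 1 = 6)
(A(10, 7) - 107)*((-5 - 20)/(66 + 2)) = (6 - 107)*((-5 - 20)/(66 + 2)) = -(-2525)/68 = -101*(-25/68) = 2525/68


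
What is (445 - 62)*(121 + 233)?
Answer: 135582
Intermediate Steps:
(445 - 62)*(121 + 233) = 383*354 = 135582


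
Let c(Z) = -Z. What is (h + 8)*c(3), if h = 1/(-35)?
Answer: -837/35 ≈ -23.914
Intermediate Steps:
h = -1/35 ≈ -0.028571
(h + 8)*c(3) = (-1/35 + 8)*(-1*3) = (279/35)*(-3) = -837/35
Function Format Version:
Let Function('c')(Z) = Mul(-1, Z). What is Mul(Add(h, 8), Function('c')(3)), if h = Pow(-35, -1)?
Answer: Rational(-837, 35) ≈ -23.914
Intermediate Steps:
h = Rational(-1, 35) ≈ -0.028571
Mul(Add(h, 8), Function('c')(3)) = Mul(Add(Rational(-1, 35), 8), Mul(-1, 3)) = Mul(Rational(279, 35), -3) = Rational(-837, 35)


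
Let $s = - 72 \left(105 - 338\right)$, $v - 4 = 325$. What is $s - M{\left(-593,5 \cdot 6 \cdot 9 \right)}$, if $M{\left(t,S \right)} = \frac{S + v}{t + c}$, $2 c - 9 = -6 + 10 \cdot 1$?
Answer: $\frac{19679446}{1173} \approx 16777.0$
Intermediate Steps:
$c = \frac{13}{2}$ ($c = \frac{9}{2} + \frac{-6 + 10 \cdot 1}{2} = \frac{9}{2} + \frac{-6 + 10}{2} = \frac{9}{2} + \frac{1}{2} \cdot 4 = \frac{9}{2} + 2 = \frac{13}{2} \approx 6.5$)
$v = 329$ ($v = 4 + 325 = 329$)
$M{\left(t,S \right)} = \frac{329 + S}{\frac{13}{2} + t}$ ($M{\left(t,S \right)} = \frac{S + 329}{t + \frac{13}{2}} = \frac{329 + S}{\frac{13}{2} + t}$)
$s = 16776$ ($s = \left(-72\right) \left(-233\right) = 16776$)
$s - M{\left(-593,5 \cdot 6 \cdot 9 \right)} = 16776 - \frac{2 \left(329 + 5 \cdot 6 \cdot 9\right)}{13 + 2 \left(-593\right)} = 16776 - \frac{2 \left(329 + 30 \cdot 9\right)}{13 - 1186} = 16776 - \frac{2 \left(329 + 270\right)}{-1173} = 16776 - 2 \left(- \frac{1}{1173}\right) 599 = 16776 - - \frac{1198}{1173} = 16776 + \frac{1198}{1173} = \frac{19679446}{1173}$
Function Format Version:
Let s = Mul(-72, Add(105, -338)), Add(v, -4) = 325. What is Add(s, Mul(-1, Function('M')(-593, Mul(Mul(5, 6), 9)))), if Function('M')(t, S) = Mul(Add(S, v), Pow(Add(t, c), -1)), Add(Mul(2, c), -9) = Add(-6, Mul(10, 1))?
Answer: Rational(19679446, 1173) ≈ 16777.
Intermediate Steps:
c = Rational(13, 2) (c = Add(Rational(9, 2), Mul(Rational(1, 2), Add(-6, Mul(10, 1)))) = Add(Rational(9, 2), Mul(Rational(1, 2), Add(-6, 10))) = Add(Rational(9, 2), Mul(Rational(1, 2), 4)) = Add(Rational(9, 2), 2) = Rational(13, 2) ≈ 6.5000)
v = 329 (v = Add(4, 325) = 329)
Function('M')(t, S) = Mul(Pow(Add(Rational(13, 2), t), -1), Add(329, S)) (Function('M')(t, S) = Mul(Add(S, 329), Pow(Add(t, Rational(13, 2)), -1)) = Mul(Add(329, S), Pow(Add(Rational(13, 2), t), -1)) = Mul(Pow(Add(Rational(13, 2), t), -1), Add(329, S)))
s = 16776 (s = Mul(-72, -233) = 16776)
Add(s, Mul(-1, Function('M')(-593, Mul(Mul(5, 6), 9)))) = Add(16776, Mul(-1, Mul(2, Pow(Add(13, Mul(2, -593)), -1), Add(329, Mul(Mul(5, 6), 9))))) = Add(16776, Mul(-1, Mul(2, Pow(Add(13, -1186), -1), Add(329, Mul(30, 9))))) = Add(16776, Mul(-1, Mul(2, Pow(-1173, -1), Add(329, 270)))) = Add(16776, Mul(-1, Mul(2, Rational(-1, 1173), 599))) = Add(16776, Mul(-1, Rational(-1198, 1173))) = Add(16776, Rational(1198, 1173)) = Rational(19679446, 1173)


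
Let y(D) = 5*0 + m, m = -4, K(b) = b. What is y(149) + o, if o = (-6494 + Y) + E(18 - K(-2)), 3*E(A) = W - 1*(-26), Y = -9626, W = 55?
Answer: -16097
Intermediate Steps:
E(A) = 27 (E(A) = (55 - 1*(-26))/3 = (55 + 26)/3 = (⅓)*81 = 27)
y(D) = -4 (y(D) = 5*0 - 4 = 0 - 4 = -4)
o = -16093 (o = (-6494 - 9626) + 27 = -16120 + 27 = -16093)
y(149) + o = -4 - 16093 = -16097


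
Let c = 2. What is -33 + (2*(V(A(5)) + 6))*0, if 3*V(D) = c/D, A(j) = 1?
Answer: -33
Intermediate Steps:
V(D) = 2/(3*D) (V(D) = (2/D)/3 = 2/(3*D))
-33 + (2*(V(A(5)) + 6))*0 = -33 + (2*((⅔)/1 + 6))*0 = -33 + (2*((⅔)*1 + 6))*0 = -33 + (2*(⅔ + 6))*0 = -33 + (2*(20/3))*0 = -33 + (40/3)*0 = -33 + 0 = -33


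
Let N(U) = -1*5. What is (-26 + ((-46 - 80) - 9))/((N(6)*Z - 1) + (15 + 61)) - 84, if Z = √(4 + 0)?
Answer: -5621/65 ≈ -86.477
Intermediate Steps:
Z = 2 (Z = √4 = 2)
N(U) = -5
(-26 + ((-46 - 80) - 9))/((N(6)*Z - 1) + (15 + 61)) - 84 = (-26 + ((-46 - 80) - 9))/((-5*2 - 1) + (15 + 61)) - 84 = (-26 + (-126 - 9))/((-10 - 1) + 76) - 84 = (-26 - 135)/(-11 + 76) - 84 = -161/65 - 84 = -5621/65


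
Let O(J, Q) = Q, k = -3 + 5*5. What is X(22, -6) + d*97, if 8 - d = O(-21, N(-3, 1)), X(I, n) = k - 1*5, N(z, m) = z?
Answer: 1084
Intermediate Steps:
k = 22 (k = -3 + 25 = 22)
X(I, n) = 17 (X(I, n) = 22 - 1*5 = 22 - 5 = 17)
d = 11 (d = 8 - 1*(-3) = 8 + 3 = 11)
X(22, -6) + d*97 = 17 + 11*97 = 17 + 1067 = 1084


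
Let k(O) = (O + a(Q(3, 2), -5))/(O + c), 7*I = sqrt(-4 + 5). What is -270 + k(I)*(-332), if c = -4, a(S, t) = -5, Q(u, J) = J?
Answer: -18578/27 ≈ -688.07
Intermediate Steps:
I = 1/7 (I = sqrt(-4 + 5)/7 = sqrt(1)/7 = (1/7)*1 = 1/7 ≈ 0.14286)
k(O) = (-5 + O)/(-4 + O) (k(O) = (O - 5)/(O - 4) = (-5 + O)/(-4 + O))
-270 + k(I)*(-332) = -270 + ((-5 + 1/7)/(-4 + 1/7))*(-332) = -270 + (-34/7/(-27/7))*(-332) = -270 - 7/27*(-34/7)*(-332) = -270 + (34/27)*(-332) = -270 - 11288/27 = -18578/27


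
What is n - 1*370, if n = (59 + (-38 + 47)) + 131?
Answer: -171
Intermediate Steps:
n = 199 (n = (59 + 9) + 131 = 68 + 131 = 199)
n - 1*370 = 199 - 1*370 = 199 - 370 = -171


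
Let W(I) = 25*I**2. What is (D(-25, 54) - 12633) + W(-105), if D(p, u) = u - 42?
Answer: 263004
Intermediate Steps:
D(p, u) = -42 + u
(D(-25, 54) - 12633) + W(-105) = ((-42 + 54) - 12633) + 25*(-105)**2 = (12 - 12633) + 25*11025 = -12621 + 275625 = 263004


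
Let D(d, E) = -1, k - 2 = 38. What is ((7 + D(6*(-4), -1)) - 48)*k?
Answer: -1680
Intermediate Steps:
k = 40 (k = 2 + 38 = 40)
((7 + D(6*(-4), -1)) - 48)*k = ((7 - 1) - 48)*40 = (6 - 48)*40 = -42*40 = -1680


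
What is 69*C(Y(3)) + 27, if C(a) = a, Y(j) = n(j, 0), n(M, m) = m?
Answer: 27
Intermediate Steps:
Y(j) = 0
69*C(Y(3)) + 27 = 69*0 + 27 = 0 + 27 = 27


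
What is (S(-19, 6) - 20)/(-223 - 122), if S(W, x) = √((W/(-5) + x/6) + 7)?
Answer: 4/69 - √295/1725 ≈ 0.048014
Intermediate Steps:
S(W, x) = √(7 - W/5 + x/6) (S(W, x) = √((W*(-⅕) + x*(⅙)) + 7) = √((-W/5 + x/6) + 7) = √(7 - W/5 + x/6))
(S(-19, 6) - 20)/(-223 - 122) = (√(6300 - 180*(-19) + 150*6)/30 - 20)/(-223 - 122) = (√(6300 + 3420 + 900)/30 - 20)/(-345) = (√10620/30 - 20)*(-1/345) = ((6*√295)/30 - 20)*(-1/345) = (√295/5 - 20)*(-1/345) = (-20 + √295/5)*(-1/345) = 4/69 - √295/1725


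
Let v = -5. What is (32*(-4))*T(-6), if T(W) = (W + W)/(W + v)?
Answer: -1536/11 ≈ -139.64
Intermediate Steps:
T(W) = 2*W/(-5 + W) (T(W) = (W + W)/(W - 5) = (2*W)/(-5 + W) = 2*W/(-5 + W))
(32*(-4))*T(-6) = (32*(-4))*(2*(-6)/(-5 - 6)) = -256*(-6)/(-11) = -256*(-6)*(-1)/11 = -128*12/11 = -1536/11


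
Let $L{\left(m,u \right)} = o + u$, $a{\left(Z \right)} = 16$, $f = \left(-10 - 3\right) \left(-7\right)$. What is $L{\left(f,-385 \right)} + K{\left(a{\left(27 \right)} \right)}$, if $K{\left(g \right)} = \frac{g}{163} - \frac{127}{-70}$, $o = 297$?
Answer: $- \frac{982259}{11410} \approx -86.088$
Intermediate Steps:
$f = 91$ ($f = \left(-13\right) \left(-7\right) = 91$)
$K{\left(g \right)} = \frac{127}{70} + \frac{g}{163}$ ($K{\left(g \right)} = g \frac{1}{163} - - \frac{127}{70} = \frac{g}{163} + \frac{127}{70} = \frac{127}{70} + \frac{g}{163}$)
$L{\left(m,u \right)} = 297 + u$
$L{\left(f,-385 \right)} + K{\left(a{\left(27 \right)} \right)} = \left(297 - 385\right) + \left(\frac{127}{70} + \frac{1}{163} \cdot 16\right) = -88 + \left(\frac{127}{70} + \frac{16}{163}\right) = -88 + \frac{21821}{11410} = - \frac{982259}{11410}$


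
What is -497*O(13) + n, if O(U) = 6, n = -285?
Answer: -3267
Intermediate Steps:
-497*O(13) + n = -497*6 - 285 = -2982 - 285 = -3267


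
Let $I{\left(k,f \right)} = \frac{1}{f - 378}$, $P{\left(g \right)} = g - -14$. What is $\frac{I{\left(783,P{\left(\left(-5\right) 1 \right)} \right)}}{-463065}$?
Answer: $\frac{1}{170870985} \approx 5.8524 \cdot 10^{-9}$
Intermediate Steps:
$P{\left(g \right)} = 14 + g$ ($P{\left(g \right)} = g + 14 = 14 + g$)
$I{\left(k,f \right)} = \frac{1}{-378 + f}$
$\frac{I{\left(783,P{\left(\left(-5\right) 1 \right)} \right)}}{-463065} = \frac{1}{\left(-378 + \left(14 - 5\right)\right) \left(-463065\right)} = \frac{1}{-378 + \left(14 - 5\right)} \left(- \frac{1}{463065}\right) = \frac{1}{-378 + 9} \left(- \frac{1}{463065}\right) = \frac{1}{-369} \left(- \frac{1}{463065}\right) = \left(- \frac{1}{369}\right) \left(- \frac{1}{463065}\right) = \frac{1}{170870985}$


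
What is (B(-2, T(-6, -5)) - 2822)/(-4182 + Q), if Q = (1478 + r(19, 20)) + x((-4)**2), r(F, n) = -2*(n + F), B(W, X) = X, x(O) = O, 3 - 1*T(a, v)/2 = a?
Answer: 1402/1383 ≈ 1.0137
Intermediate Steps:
T(a, v) = 6 - 2*a
r(F, n) = -2*F - 2*n (r(F, n) = -2*(F + n) = -2*F - 2*n)
Q = 1416 (Q = (1478 + (-2*19 - 2*20)) + (-4)**2 = (1478 + (-38 - 40)) + 16 = (1478 - 78) + 16 = 1400 + 16 = 1416)
(B(-2, T(-6, -5)) - 2822)/(-4182 + Q) = ((6 - 2*(-6)) - 2822)/(-4182 + 1416) = ((6 + 12) - 2822)/(-2766) = (18 - 2822)*(-1/2766) = -2804*(-1/2766) = 1402/1383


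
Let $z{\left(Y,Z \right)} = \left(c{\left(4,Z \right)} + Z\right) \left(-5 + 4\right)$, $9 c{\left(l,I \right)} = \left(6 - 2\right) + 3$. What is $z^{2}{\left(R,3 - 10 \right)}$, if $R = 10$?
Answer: $\frac{3136}{81} \approx 38.716$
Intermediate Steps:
$c{\left(l,I \right)} = \frac{7}{9}$ ($c{\left(l,I \right)} = \frac{\left(6 - 2\right) + 3}{9} = \frac{4 + 3}{9} = \frac{1}{9} \cdot 7 = \frac{7}{9}$)
$z{\left(Y,Z \right)} = - \frac{7}{9} - Z$ ($z{\left(Y,Z \right)} = \left(\frac{7}{9} + Z\right) \left(-5 + 4\right) = \left(\frac{7}{9} + Z\right) \left(-1\right) = - \frac{7}{9} - Z$)
$z^{2}{\left(R,3 - 10 \right)} = \left(- \frac{7}{9} - \left(3 - 10\right)\right)^{2} = \left(- \frac{7}{9} - -7\right)^{2} = \left(- \frac{7}{9} + 7\right)^{2} = \left(\frac{56}{9}\right)^{2} = \frac{3136}{81}$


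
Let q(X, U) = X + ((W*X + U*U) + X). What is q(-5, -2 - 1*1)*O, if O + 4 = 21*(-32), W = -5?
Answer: -16224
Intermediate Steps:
q(X, U) = U² - 3*X (q(X, U) = X + ((-5*X + U*U) + X) = X + ((-5*X + U²) + X) = X + ((U² - 5*X) + X) = X + (U² - 4*X) = U² - 3*X)
O = -676 (O = -4 + 21*(-32) = -4 - 672 = -676)
q(-5, -2 - 1*1)*O = ((-2 - 1*1)² - 3*(-5))*(-676) = ((-2 - 1)² + 15)*(-676) = ((-3)² + 15)*(-676) = (9 + 15)*(-676) = 24*(-676) = -16224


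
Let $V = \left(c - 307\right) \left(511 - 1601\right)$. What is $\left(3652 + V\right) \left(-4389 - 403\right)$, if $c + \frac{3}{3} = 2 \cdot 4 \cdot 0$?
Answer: $-1626270624$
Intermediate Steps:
$c = -1$ ($c = -1 + 2 \cdot 4 \cdot 0 = -1 + 8 \cdot 0 = -1 + 0 = -1$)
$V = 335720$ ($V = \left(-1 - 307\right) \left(511 - 1601\right) = \left(-308\right) \left(-1090\right) = 335720$)
$\left(3652 + V\right) \left(-4389 - 403\right) = \left(3652 + 335720\right) \left(-4389 - 403\right) = 339372 \left(-4792\right) = -1626270624$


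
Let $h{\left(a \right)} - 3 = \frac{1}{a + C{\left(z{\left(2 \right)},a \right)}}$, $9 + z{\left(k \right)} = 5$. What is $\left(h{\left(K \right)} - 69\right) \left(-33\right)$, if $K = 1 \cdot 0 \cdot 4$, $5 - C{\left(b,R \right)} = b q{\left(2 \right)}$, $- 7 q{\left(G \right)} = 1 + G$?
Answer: $\frac{49863}{23} \approx 2168.0$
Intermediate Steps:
$z{\left(k \right)} = -4$ ($z{\left(k \right)} = -9 + 5 = -4$)
$q{\left(G \right)} = - \frac{1}{7} - \frac{G}{7}$ ($q{\left(G \right)} = - \frac{1 + G}{7} = - \frac{1}{7} - \frac{G}{7}$)
$C{\left(b,R \right)} = 5 + \frac{3 b}{7}$ ($C{\left(b,R \right)} = 5 - b \left(- \frac{1}{7} - \frac{2}{7}\right) = 5 - b \left(- \frac{3}{7}\right) = 5 - - \frac{3 b}{7} = 5 + \frac{3 b}{7}$)
$K = 0$ ($K = 0 \cdot 4 = 0$)
$h{\left(a \right)} = 3 + \frac{1}{\frac{23}{7} + a}$ ($h{\left(a \right)} = 3 + \frac{1}{a + \left(5 + \frac{3}{7} \left(-4\right)\right)} = 3 + \frac{1}{a + \left(5 - \frac{12}{7}\right)} = 3 + \frac{1}{a + \frac{23}{7}} = 3 + \frac{1}{\frac{23}{7} + a}$)
$\left(h{\left(K \right)} - 69\right) \left(-33\right) = \left(\frac{76 + 21 \cdot 0}{23 + 7 \cdot 0} - 69\right) \left(-33\right) = \left(\frac{76 + 0}{23 + 0} - 69\right) \left(-33\right) = \left(\frac{1}{23} \cdot 76 - 69\right) \left(-33\right) = \left(\frac{76}{23} - 69\right) \left(-33\right) = \left(- \frac{1511}{23}\right) \left(-33\right) = \frac{49863}{23}$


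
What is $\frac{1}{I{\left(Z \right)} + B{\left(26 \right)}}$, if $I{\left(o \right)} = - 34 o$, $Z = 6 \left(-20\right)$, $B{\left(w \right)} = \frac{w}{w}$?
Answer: $\frac{1}{4081} \approx 0.00024504$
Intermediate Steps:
$B{\left(w \right)} = 1$
$Z = -120$
$\frac{1}{I{\left(Z \right)} + B{\left(26 \right)}} = \frac{1}{\left(-34\right) \left(-120\right) + 1} = \frac{1}{4080 + 1} = \frac{1}{4081}$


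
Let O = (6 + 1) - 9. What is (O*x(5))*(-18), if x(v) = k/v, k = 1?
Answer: 36/5 ≈ 7.2000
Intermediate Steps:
x(v) = 1/v
O = -2 (O = 7 - 9 = -2)
(O*x(5))*(-18) = -2/5*(-18) = -2*⅕*(-18) = -⅖*(-18) = 36/5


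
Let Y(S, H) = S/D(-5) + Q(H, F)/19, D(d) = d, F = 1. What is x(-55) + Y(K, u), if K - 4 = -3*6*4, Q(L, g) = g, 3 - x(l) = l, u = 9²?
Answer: 6807/95 ≈ 71.653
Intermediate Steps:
u = 81
x(l) = 3 - l
K = -68 (K = 4 - 3*6*4 = 4 - 18*4 = 4 - 72 = -68)
Y(S, H) = 1/19 - S/5 (Y(S, H) = S/(-5) + 1/19 = S*(-⅕) + 1*(1/19) = -S/5 + 1/19 = 1/19 - S/5)
x(-55) + Y(K, u) = (3 - 1*(-55)) + (1/19 - ⅕*(-68)) = (3 + 55) + (1/19 + 68/5) = 58 + 1297/95 = 6807/95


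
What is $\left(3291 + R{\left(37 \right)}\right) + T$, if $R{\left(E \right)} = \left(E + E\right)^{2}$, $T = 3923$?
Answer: $12690$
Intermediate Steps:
$R{\left(E \right)} = 4 E^{2}$ ($R{\left(E \right)} = \left(2 E\right)^{2} = 4 E^{2}$)
$\left(3291 + R{\left(37 \right)}\right) + T = \left(3291 + 4 \cdot 37^{2}\right) + 3923 = \left(3291 + 4 \cdot 1369\right) + 3923 = \left(3291 + 5476\right) + 3923 = 8767 + 3923 = 12690$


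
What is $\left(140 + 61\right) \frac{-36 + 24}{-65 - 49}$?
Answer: $\frac{402}{19} \approx 21.158$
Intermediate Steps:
$\left(140 + 61\right) \frac{-36 + 24}{-65 - 49} = 201 \left(- \frac{12}{-114}\right) = 201 \left(\left(-12\right) \left(- \frac{1}{114}\right)\right) = 201 \cdot \frac{2}{19} = \frac{402}{19}$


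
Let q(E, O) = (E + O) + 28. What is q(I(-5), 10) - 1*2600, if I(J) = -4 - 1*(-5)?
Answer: -2561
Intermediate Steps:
I(J) = 1 (I(J) = -4 + 5 = 1)
q(E, O) = 28 + E + O
q(I(-5), 10) - 1*2600 = (28 + 1 + 10) - 1*2600 = 39 - 2600 = -2561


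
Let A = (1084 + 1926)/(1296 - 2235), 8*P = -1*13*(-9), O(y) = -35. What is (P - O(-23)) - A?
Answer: 396863/7512 ≈ 52.831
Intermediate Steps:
P = 117/8 (P = (-1*13*(-9))/8 = (-13*(-9))/8 = (⅛)*117 = 117/8 ≈ 14.625)
A = -3010/939 (A = 3010/(-939) = 3010*(-1/939) = -3010/939 ≈ -3.2055)
(P - O(-23)) - A = (117/8 - 1*(-35)) - 1*(-3010/939) = (117/8 + 35) + 3010/939 = 397/8 + 3010/939 = 396863/7512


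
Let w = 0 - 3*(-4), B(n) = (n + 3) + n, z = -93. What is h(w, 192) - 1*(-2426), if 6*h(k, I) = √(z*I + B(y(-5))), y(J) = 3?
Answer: 2426 + I*√1983/2 ≈ 2426.0 + 22.265*I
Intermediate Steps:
B(n) = 3 + 2*n (B(n) = (3 + n) + n = 3 + 2*n)
w = 12 (w = 0 + 12 = 12)
h(k, I) = √(9 - 93*I)/6 (h(k, I) = √(-93*I + (3 + 2*3))/6 = √(-93*I + (3 + 6))/6 = √(-93*I + 9)/6 = √(9 - 93*I)/6)
h(w, 192) - 1*(-2426) = √(9 - 93*192)/6 - 1*(-2426) = √(9 - 17856)/6 + 2426 = √(-17847)/6 + 2426 = (3*I*√1983)/6 + 2426 = I*√1983/2 + 2426 = 2426 + I*√1983/2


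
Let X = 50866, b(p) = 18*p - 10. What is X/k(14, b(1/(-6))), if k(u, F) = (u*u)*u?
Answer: 25433/1372 ≈ 18.537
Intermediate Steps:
b(p) = -10 + 18*p
k(u, F) = u**3 (k(u, F) = u**2*u = u**3)
X/k(14, b(1/(-6))) = 50866/(14**3) = 50866/2744 = 50866*(1/2744) = 25433/1372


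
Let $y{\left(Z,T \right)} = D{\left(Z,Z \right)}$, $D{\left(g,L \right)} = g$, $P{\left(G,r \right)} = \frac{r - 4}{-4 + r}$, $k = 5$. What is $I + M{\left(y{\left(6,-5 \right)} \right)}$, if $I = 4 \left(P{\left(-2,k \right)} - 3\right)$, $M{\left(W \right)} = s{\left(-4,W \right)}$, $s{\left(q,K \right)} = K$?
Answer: $-2$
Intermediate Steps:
$P{\left(G,r \right)} = 1$ ($P{\left(G,r \right)} = \frac{-4 + r}{-4 + r} = 1$)
$y{\left(Z,T \right)} = Z$
$M{\left(W \right)} = W$
$I = -8$ ($I = 4 \left(1 - 3\right) = 4 \left(-2\right) = -8$)
$I + M{\left(y{\left(6,-5 \right)} \right)} = -8 + 6 = -2$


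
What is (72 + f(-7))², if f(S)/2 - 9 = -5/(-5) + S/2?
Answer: 7225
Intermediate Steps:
f(S) = 20 + S (f(S) = 18 + 2*(-5/(-5) + S/2) = 18 + 2*(-5*(-⅕) + S*(½)) = 18 + 2*(1 + S/2) = 18 + (2 + S) = 20 + S)
(72 + f(-7))² = (72 + (20 - 7))² = (72 + 13)² = 85² = 7225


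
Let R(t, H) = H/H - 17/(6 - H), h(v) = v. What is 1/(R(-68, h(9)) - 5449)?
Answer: -3/16327 ≈ -0.00018374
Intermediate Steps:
R(t, H) = 1 - 17/(6 - H)
1/(R(-68, h(9)) - 5449) = 1/((11 + 9)/(-6 + 9) - 5449) = 1/(20/3 - 5449) = 1/(-16327/3) = -3/16327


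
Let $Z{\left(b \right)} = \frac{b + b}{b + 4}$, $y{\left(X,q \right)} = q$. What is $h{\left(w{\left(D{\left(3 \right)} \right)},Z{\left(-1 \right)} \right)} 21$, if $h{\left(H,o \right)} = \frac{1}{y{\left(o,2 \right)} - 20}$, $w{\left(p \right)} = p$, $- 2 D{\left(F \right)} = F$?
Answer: $- \frac{7}{6} \approx -1.1667$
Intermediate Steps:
$D{\left(F \right)} = - \frac{F}{2}$
$Z{\left(b \right)} = \frac{2 b}{4 + b}$
$h{\left(H,o \right)} = - \frac{1}{18}$ ($h{\left(H,o \right)} = \frac{1}{2 - 20} = \frac{1}{-18} = - \frac{1}{18}$)
$h{\left(w{\left(D{\left(3 \right)} \right)},Z{\left(-1 \right)} \right)} 21 = \left(- \frac{1}{18}\right) 21 = - \frac{7}{6}$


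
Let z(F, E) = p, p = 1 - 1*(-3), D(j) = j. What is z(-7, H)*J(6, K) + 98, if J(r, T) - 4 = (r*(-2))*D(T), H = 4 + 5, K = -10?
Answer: 594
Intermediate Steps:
H = 9
p = 4 (p = 1 + 3 = 4)
J(r, T) = 4 - 2*T*r (J(r, T) = 4 + (r*(-2))*T = 4 + (-2*r)*T = 4 - 2*T*r)
z(F, E) = 4
z(-7, H)*J(6, K) + 98 = 4*(4 - 2*(-10)*6) + 98 = 4*(4 + 120) + 98 = 4*124 + 98 = 496 + 98 = 594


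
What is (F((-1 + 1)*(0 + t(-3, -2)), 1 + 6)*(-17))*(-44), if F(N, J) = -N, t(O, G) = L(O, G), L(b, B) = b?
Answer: 0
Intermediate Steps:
t(O, G) = O
(F((-1 + 1)*(0 + t(-3, -2)), 1 + 6)*(-17))*(-44) = (-(-1 + 1)*(0 - 3)*(-17))*(-44) = (-0*(-3)*(-17))*(-44) = (-1*0*(-17))*(-44) = (0*(-17))*(-44) = 0*(-44) = 0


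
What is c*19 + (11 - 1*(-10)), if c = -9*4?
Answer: -663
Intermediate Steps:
c = -36
c*19 + (11 - 1*(-10)) = -36*19 + (11 - 1*(-10)) = -684 + (11 + 10) = -684 + 21 = -663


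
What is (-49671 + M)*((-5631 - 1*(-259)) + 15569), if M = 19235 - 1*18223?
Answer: -496175823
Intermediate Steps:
M = 1012 (M = 19235 - 18223 = 1012)
(-49671 + M)*((-5631 - 1*(-259)) + 15569) = (-49671 + 1012)*((-5631 - 1*(-259)) + 15569) = -48659*((-5631 + 259) + 15569) = -48659*(-5372 + 15569) = -48659*10197 = -496175823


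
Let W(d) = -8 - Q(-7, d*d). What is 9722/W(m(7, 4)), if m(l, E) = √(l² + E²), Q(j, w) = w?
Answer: -9722/73 ≈ -133.18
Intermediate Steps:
m(l, E) = √(E² + l²)
W(d) = -8 - d² (W(d) = -8 - d*d = -8 - d²)
9722/W(m(7, 4)) = 9722/(-8 - (√(4² + 7²))²) = 9722/(-8 - (√(16 + 49))²) = 9722/(-8 - (√65)²) = 9722/(-8 - 1*65) = 9722/(-8 - 65) = 9722/(-73) = 9722*(-1/73) = -9722/73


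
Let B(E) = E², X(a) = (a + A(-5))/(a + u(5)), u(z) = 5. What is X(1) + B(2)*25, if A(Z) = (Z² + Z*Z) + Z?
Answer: 323/3 ≈ 107.67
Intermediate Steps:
A(Z) = Z + 2*Z² (A(Z) = (Z² + Z²) + Z = 2*Z² + Z = Z + 2*Z²)
X(a) = (45 + a)/(5 + a) (X(a) = (a - 5*(1 + 2*(-5)))/(a + 5) = (a - 5*(1 - 10))/(5 + a) = (a - 5*(-9))/(5 + a) = (a + 45)/(5 + a) = (45 + a)/(5 + a))
X(1) + B(2)*25 = (45 + 1)/(5 + 1) + 2²*25 = 46/6 + 4*25 = (⅙)*46 + 100 = 23/3 + 100 = 323/3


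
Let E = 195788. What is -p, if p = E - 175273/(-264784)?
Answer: -51841705065/264784 ≈ -1.9579e+5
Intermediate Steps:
p = 51841705065/264784 (p = 195788 - 175273/(-264784) = 195788 - 175273*(-1)/264784 = 195788 - 1*(-175273/264784) = 195788 + 175273/264784 = 51841705065/264784 ≈ 1.9579e+5)
-p = -1*51841705065/264784 = -51841705065/264784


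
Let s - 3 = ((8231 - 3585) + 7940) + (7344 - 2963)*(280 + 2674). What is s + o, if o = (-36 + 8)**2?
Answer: 12954847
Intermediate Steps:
o = 784 (o = (-28)**2 = 784)
s = 12954063 (s = 3 + (((8231 - 3585) + 7940) + (7344 - 2963)*(280 + 2674)) = 3 + ((4646 + 7940) + 4381*2954) = 3 + (12586 + 12941474) = 3 + 12954060 = 12954063)
s + o = 12954063 + 784 = 12954847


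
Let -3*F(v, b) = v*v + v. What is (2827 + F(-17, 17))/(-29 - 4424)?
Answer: -8209/13359 ≈ -0.61449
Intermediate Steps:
F(v, b) = -v/3 - v²/3 (F(v, b) = -(v*v + v)/3 = -(v² + v)/3 = -(v + v²)/3 = -v/3 - v²/3)
(2827 + F(-17, 17))/(-29 - 4424) = (2827 - ⅓*(-17)*(1 - 17))/(-29 - 4424) = (2827 - ⅓*(-17)*(-16))/(-4453) = (2827 - 272/3)*(-1/4453) = (8209/3)*(-1/4453) = -8209/13359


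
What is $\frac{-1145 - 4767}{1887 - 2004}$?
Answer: $\frac{5912}{117} \approx 50.53$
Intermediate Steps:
$\frac{-1145 - 4767}{1887 - 2004} = - \frac{5912}{-117} = \left(-5912\right) \left(- \frac{1}{117}\right) = \frac{5912}{117}$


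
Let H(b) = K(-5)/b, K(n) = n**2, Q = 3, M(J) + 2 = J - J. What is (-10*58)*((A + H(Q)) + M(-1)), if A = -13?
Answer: 11600/3 ≈ 3866.7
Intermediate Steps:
M(J) = -2 (M(J) = -2 + (J - J) = -2 + 0 = -2)
H(b) = 25/b (H(b) = (-5)**2/b = 25/b)
(-10*58)*((A + H(Q)) + M(-1)) = (-10*58)*((-13 + 25/3) - 2) = -580*((-13 + 25*(1/3)) - 2) = -580*((-13 + 25/3) - 2) = -580*(-14/3 - 2) = -580*(-20/3) = 11600/3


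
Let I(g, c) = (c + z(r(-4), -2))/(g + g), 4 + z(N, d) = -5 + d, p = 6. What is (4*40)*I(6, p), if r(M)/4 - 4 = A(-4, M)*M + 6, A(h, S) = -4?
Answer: -200/3 ≈ -66.667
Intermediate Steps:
r(M) = 40 - 16*M (r(M) = 16 + 4*(-4*M + 6) = 16 + 4*(6 - 4*M) = 16 + (24 - 16*M) = 40 - 16*M)
z(N, d) = -9 + d (z(N, d) = -4 + (-5 + d) = -9 + d)
I(g, c) = (-11 + c)/(2*g) (I(g, c) = (c + (-9 - 2))/(g + g) = (c - 11)/((2*g)) = (-11 + c)*(1/(2*g)) = (-11 + c)/(2*g))
(4*40)*I(6, p) = (4*40)*((½)*(-11 + 6)/6) = 160*((½)*(⅙)*(-5)) = 160*(-5/12) = -200/3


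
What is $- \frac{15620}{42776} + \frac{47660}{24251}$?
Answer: $\frac{414975885}{259340194} \approx 1.6001$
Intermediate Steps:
$- \frac{15620}{42776} + \frac{47660}{24251} = \left(-15620\right) \frac{1}{42776} + 47660 \cdot \frac{1}{24251} = - \frac{3905}{10694} + \frac{47660}{24251} = \frac{414975885}{259340194}$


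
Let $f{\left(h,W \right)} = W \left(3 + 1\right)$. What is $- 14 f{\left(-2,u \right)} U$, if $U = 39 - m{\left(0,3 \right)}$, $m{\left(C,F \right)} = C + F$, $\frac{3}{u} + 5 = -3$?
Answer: $756$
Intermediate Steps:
$u = - \frac{3}{8}$ ($u = \frac{3}{-5 - 3} = \frac{3}{-8} = 3 \left(- \frac{1}{8}\right) = - \frac{3}{8} \approx -0.375$)
$f{\left(h,W \right)} = 4 W$ ($f{\left(h,W \right)} = W 4 = 4 W$)
$U = 36$ ($U = 39 - \left(0 + 3\right) = 39 - 3 = 36$)
$- 14 f{\left(-2,u \right)} U = - 14 \cdot 4 \left(- \frac{3}{8}\right) 36 = - 14 \left(\left(- \frac{3}{2}\right) 36\right) = \left(-14\right) \left(-54\right) = 756$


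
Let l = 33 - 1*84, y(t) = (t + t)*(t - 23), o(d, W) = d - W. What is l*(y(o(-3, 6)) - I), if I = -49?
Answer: -31875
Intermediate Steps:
y(t) = 2*t*(-23 + t) (y(t) = (2*t)*(-23 + t) = 2*t*(-23 + t))
l = -51 (l = 33 - 84 = -51)
l*(y(o(-3, 6)) - I) = -51*(2*(-3 - 1*6)*(-23 + (-3 - 1*6)) - 1*(-49)) = -51*(2*(-3 - 6)*(-23 + (-3 - 6)) + 49) = -51*(2*(-9)*(-23 - 9) + 49) = -51*(2*(-9)*(-32) + 49) = -51*(576 + 49) = -51*625 = -31875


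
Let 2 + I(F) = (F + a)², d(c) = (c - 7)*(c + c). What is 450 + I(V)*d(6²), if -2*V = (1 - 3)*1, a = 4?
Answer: 48474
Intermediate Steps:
V = 1 (V = -(1 - 3)/2 = -(-1) = -½*(-2) = 1)
d(c) = 2*c*(-7 + c) (d(c) = (-7 + c)*(2*c) = 2*c*(-7 + c))
I(F) = -2 + (4 + F)² (I(F) = -2 + (F + 4)² = -2 + (4 + F)²)
450 + I(V)*d(6²) = 450 + (-2 + (4 + 1)²)*(2*6²*(-7 + 6²)) = 450 + (-2 + 5²)*(2*36*(-7 + 36)) = 450 + (-2 + 25)*(2*36*29) = 450 + 23*2088 = 450 + 48024 = 48474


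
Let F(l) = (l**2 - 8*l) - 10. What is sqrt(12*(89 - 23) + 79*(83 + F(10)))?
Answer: sqrt(8139) ≈ 90.216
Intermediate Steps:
F(l) = -10 + l**2 - 8*l
sqrt(12*(89 - 23) + 79*(83 + F(10))) = sqrt(12*(89 - 23) + 79*(83 + (-10 + 10**2 - 8*10))) = sqrt(12*66 + 79*(83 + (-10 + 100 - 80))) = sqrt(792 + 79*(83 + 10)) = sqrt(792 + 79*93) = sqrt(792 + 7347) = sqrt(8139)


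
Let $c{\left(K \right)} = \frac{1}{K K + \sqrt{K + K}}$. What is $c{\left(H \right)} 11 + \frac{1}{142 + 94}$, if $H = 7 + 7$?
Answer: $\frac{19543}{323556} - \frac{11 \sqrt{7}}{19194} \approx 0.058884$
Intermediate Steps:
$H = 14$
$c{\left(K \right)} = \frac{1}{K^{2} + \sqrt{2} \sqrt{K}}$ ($c{\left(K \right)} = \frac{1}{K^{2} + \sqrt{2 K}} = \frac{1}{K^{2} + \sqrt{2} \sqrt{K}}$)
$c{\left(H \right)} 11 + \frac{1}{142 + 94} = \frac{1}{14^{2} + \sqrt{2} \sqrt{14}} \cdot 11 + \frac{1}{142 + 94} = \frac{1}{196 + 2 \sqrt{7}} \cdot 11 + \frac{1}{236} = \frac{11}{196 + 2 \sqrt{7}} + \frac{1}{236} = \frac{1}{236} + \frac{11}{196 + 2 \sqrt{7}}$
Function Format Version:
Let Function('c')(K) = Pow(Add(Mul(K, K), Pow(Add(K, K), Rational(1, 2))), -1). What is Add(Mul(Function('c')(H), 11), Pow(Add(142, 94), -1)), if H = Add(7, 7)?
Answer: Add(Rational(19543, 323556), Mul(Rational(-11, 19194), Pow(7, Rational(1, 2)))) ≈ 0.058884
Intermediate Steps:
H = 14
Function('c')(K) = Pow(Add(Pow(K, 2), Mul(Pow(2, Rational(1, 2)), Pow(K, Rational(1, 2)))), -1) (Function('c')(K) = Pow(Add(Pow(K, 2), Pow(Mul(2, K), Rational(1, 2))), -1) = Pow(Add(Pow(K, 2), Mul(Pow(2, Rational(1, 2)), Pow(K, Rational(1, 2)))), -1))
Add(Mul(Function('c')(H), 11), Pow(Add(142, 94), -1)) = Add(Mul(Pow(Add(Pow(14, 2), Mul(Pow(2, Rational(1, 2)), Pow(14, Rational(1, 2)))), -1), 11), Pow(Add(142, 94), -1)) = Add(Mul(Pow(Add(196, Mul(2, Pow(7, Rational(1, 2)))), -1), 11), Pow(236, -1)) = Add(Mul(11, Pow(Add(196, Mul(2, Pow(7, Rational(1, 2)))), -1)), Rational(1, 236)) = Add(Rational(1, 236), Mul(11, Pow(Add(196, Mul(2, Pow(7, Rational(1, 2)))), -1)))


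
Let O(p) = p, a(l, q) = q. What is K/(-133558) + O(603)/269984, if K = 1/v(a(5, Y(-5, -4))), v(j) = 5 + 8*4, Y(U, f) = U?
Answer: 1489771277/667082676832 ≈ 0.0022333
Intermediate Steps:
v(j) = 37 (v(j) = 5 + 32 = 37)
K = 1/37 ≈ 0.027027
K/(-133558) + O(603)/269984 = (1/37)/(-133558) + 603/269984 = (1/37)*(-1/133558) + 603*(1/269984) = -1/4941646 + 603/269984 = 1489771277/667082676832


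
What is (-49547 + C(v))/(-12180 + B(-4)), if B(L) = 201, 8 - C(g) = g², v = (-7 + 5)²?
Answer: 4505/1089 ≈ 4.1368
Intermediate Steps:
v = 4 (v = (-2)² = 4)
C(g) = 8 - g²
(-49547 + C(v))/(-12180 + B(-4)) = (-49547 + (8 - 1*4²))/(-12180 + 201) = (-49547 + (8 - 1*16))/(-11979) = (-49547 + (8 - 16))*(-1/11979) = (-49547 - 8)*(-1/11979) = -49555*(-1/11979) = 4505/1089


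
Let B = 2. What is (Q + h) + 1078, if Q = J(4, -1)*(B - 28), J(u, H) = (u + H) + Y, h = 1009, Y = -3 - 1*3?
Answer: 2165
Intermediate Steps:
Y = -6 (Y = -3 - 3 = -6)
J(u, H) = -6 + H + u (J(u, H) = (u + H) - 6 = (H + u) - 6 = -6 + H + u)
Q = 78 (Q = (-6 - 1 + 4)*(2 - 28) = -3*(-26) = 78)
(Q + h) + 1078 = (78 + 1009) + 1078 = 1087 + 1078 = 2165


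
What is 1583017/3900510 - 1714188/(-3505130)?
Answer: 1223488781309/1367179461630 ≈ 0.89490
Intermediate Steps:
1583017/3900510 - 1714188/(-3505130) = 1583017*(1/3900510) - 1714188*(-1/3505130) = 1583017/3900510 + 857094/1752565 = 1223488781309/1367179461630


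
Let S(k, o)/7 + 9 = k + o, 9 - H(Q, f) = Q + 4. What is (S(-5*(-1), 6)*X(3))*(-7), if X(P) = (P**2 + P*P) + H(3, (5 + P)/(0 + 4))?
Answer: -1960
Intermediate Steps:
H(Q, f) = 5 - Q (H(Q, f) = 9 - (Q + 4) = 9 - (4 + Q) = 9 + (-4 - Q) = 5 - Q)
S(k, o) = -63 + 7*k + 7*o (S(k, o) = -63 + 7*(k + o) = -63 + (7*k + 7*o) = -63 + 7*k + 7*o)
X(P) = 2 + 2*P**2 (X(P) = (P**2 + P*P) + (5 - 1*3) = (P**2 + P**2) + (5 - 3) = 2*P**2 + 2 = 2 + 2*P**2)
(S(-5*(-1), 6)*X(3))*(-7) = ((-63 + 7*(-5*(-1)) + 7*6)*(2 + 2*3**2))*(-7) = ((-63 + 7*5 + 42)*(2 + 2*9))*(-7) = ((-63 + 35 + 42)*(2 + 18))*(-7) = (14*20)*(-7) = 280*(-7) = -1960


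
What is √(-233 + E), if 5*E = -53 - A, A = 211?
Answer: I*√7145/5 ≈ 16.906*I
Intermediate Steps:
E = -264/5 (E = (-53 - 1*211)/5 = (-53 - 211)/5 = (⅕)*(-264) = -264/5 ≈ -52.800)
√(-233 + E) = √(-233 - 264/5) = √(-1429/5) = I*√7145/5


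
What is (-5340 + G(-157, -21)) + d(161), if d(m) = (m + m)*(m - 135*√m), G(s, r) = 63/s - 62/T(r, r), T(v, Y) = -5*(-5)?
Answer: 182509041/3925 - 43470*√161 ≈ -5.0507e+5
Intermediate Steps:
T(v, Y) = 25
G(s, r) = -62/25 + 63/s (G(s, r) = 63/s - 62/25 = -62/25 + 63/s)
d(m) = 2*m*(m - 135*√m) (d(m) = (2*m)*(m - 135*√m) = 2*m*(m - 135*√m))
(-5340 + G(-157, -21)) + d(161) = (-5340 + (-62/25 + 63/(-157))) + (-43470*√161 + 2*161²) = (-5340 + (-62/25 + 63*(-1/157))) + (-43470*√161 + 2*25921) = (-5340 + (-62/25 - 63/157)) + (-43470*√161 + 51842) = (-5340 - 11309/3925) + (51842 - 43470*√161) = -20970809/3925 + (51842 - 43470*√161) = 182509041/3925 - 43470*√161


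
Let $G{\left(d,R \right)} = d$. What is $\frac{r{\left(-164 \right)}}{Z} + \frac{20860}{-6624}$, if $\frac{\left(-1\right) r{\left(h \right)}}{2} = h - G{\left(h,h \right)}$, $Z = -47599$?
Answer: $- \frac{5215}{1656} \approx -3.1492$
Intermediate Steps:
$r{\left(h \right)} = 0$ ($r{\left(h \right)} = - 2 \left(h - h\right) = \left(-2\right) 0 = 0$)
$\frac{r{\left(-164 \right)}}{Z} + \frac{20860}{-6624} = \frac{0}{-47599} + \frac{20860}{-6624} = 0 \left(- \frac{1}{47599}\right) + 20860 \left(- \frac{1}{6624}\right) = 0 - \frac{5215}{1656} = - \frac{5215}{1656}$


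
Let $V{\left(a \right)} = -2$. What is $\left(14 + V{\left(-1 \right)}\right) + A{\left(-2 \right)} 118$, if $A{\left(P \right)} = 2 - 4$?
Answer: $-224$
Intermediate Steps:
$A{\left(P \right)} = -2$ ($A{\left(P \right)} = 2 - 4 = -2$)
$\left(14 + V{\left(-1 \right)}\right) + A{\left(-2 \right)} 118 = \left(14 - 2\right) - 236 = 12 - 236 = -224$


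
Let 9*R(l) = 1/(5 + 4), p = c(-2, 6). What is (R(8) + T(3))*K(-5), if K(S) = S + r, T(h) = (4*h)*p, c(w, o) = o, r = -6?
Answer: -64163/81 ≈ -792.14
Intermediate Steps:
p = 6
R(l) = 1/81 (R(l) = 1/(9*(5 + 4)) = (⅑)/9 = (⅑)*(⅑) = 1/81)
T(h) = 24*h (T(h) = (4*h)*6 = 24*h)
K(S) = -6 + S (K(S) = S - 6 = -6 + S)
(R(8) + T(3))*K(-5) = (1/81 + 24*3)*(-6 - 5) = (1/81 + 72)*(-11) = (5833/81)*(-11) = -64163/81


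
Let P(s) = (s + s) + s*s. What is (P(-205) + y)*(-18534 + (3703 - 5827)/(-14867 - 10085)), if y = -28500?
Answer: -1516284967515/6238 ≈ -2.4307e+8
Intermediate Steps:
P(s) = s² + 2*s (P(s) = 2*s + s² = s² + 2*s)
(P(-205) + y)*(-18534 + (3703 - 5827)/(-14867 - 10085)) = (-205*(2 - 205) - 28500)*(-18534 + (3703 - 5827)/(-14867 - 10085)) = (-205*(-203) - 28500)*(-18534 - 2124/(-24952)) = (41615 - 28500)*(-18534 - 2124*(-1/24952)) = 13115*(-18534 + 531/6238) = 13115*(-115614561/6238) = -1516284967515/6238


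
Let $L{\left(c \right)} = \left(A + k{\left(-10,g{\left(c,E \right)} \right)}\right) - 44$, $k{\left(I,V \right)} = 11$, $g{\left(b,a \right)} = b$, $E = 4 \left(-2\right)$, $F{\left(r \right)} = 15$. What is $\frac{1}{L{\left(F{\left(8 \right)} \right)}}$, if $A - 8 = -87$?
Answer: $- \frac{1}{112} \approx -0.0089286$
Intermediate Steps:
$A = -79$ ($A = 8 - 87 = -79$)
$E = -8$
$L{\left(c \right)} = -112$ ($L{\left(c \right)} = \left(-79 + 11\right) - 44 = -68 - 44 = -112$)
$\frac{1}{L{\left(F{\left(8 \right)} \right)}} = \frac{1}{-112} = - \frac{1}{112}$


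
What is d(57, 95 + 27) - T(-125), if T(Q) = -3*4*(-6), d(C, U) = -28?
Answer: -100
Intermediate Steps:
T(Q) = 72 (T(Q) = -12*(-6) = 72)
d(57, 95 + 27) - T(-125) = -28 - 1*72 = -28 - 72 = -100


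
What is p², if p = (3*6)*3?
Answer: 2916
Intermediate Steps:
p = 54 (p = 18*3 = 54)
p² = 54² = 2916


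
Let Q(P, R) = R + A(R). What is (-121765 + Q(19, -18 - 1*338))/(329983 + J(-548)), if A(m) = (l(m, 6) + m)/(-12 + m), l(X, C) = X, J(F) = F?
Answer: -5617477/15154010 ≈ -0.37069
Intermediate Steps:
A(m) = 2*m/(-12 + m) (A(m) = (m + m)/(-12 + m) = (2*m)/(-12 + m) = 2*m/(-12 + m))
Q(P, R) = R + 2*R/(-12 + R)
(-121765 + Q(19, -18 - 1*338))/(329983 + J(-548)) = (-121765 + (-18 - 1*338)*(-10 + (-18 - 1*338))/(-12 + (-18 - 1*338)))/(329983 - 548) = (-121765 + (-18 - 338)*(-10 + (-18 - 338))/(-12 + (-18 - 338)))/329435 = (-121765 - 356*(-10 - 356)/(-12 - 356))*(1/329435) = (-121765 - 356*(-366)/(-368))*(1/329435) = (-121765 - 356*(-1/368)*(-366))*(1/329435) = (-121765 - 16287/46)*(1/329435) = -5617477/46*1/329435 = -5617477/15154010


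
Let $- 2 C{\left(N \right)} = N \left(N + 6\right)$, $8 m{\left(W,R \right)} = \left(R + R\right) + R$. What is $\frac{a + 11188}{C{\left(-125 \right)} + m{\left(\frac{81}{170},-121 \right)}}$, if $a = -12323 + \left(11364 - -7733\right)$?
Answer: $- \frac{143696}{59863} \approx -2.4004$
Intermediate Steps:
$m{\left(W,R \right)} = \frac{3 R}{8}$ ($m{\left(W,R \right)} = \frac{\left(R + R\right) + R}{8} = \frac{2 R + R}{8} = \frac{3 R}{8}$)
$a = 6774$ ($a = -12323 + \left(11364 + 7733\right) = -12323 + 19097 = 6774$)
$C{\left(N \right)} = - \frac{N \left(6 + N\right)}{2}$ ($C{\left(N \right)} = - \frac{N \left(N + 6\right)}{2} = - \frac{N \left(6 + N\right)}{2}$)
$\frac{a + 11188}{C{\left(-125 \right)} + m{\left(\frac{81}{170},-121 \right)}} = \frac{6774 + 11188}{\left(- \frac{1}{2}\right) \left(-125\right) \left(6 - 125\right) + \frac{3}{8} \left(-121\right)} = \frac{17962}{\left(- \frac{1}{2}\right) \left(-125\right) \left(-119\right) - \frac{363}{8}} = \frac{17962}{- \frac{14875}{2} - \frac{363}{8}} = \frac{17962}{- \frac{59863}{8}} = 17962 \left(- \frac{8}{59863}\right) = - \frac{143696}{59863}$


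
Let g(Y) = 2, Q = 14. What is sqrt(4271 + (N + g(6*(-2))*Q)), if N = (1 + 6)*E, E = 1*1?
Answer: sqrt(4306) ≈ 65.620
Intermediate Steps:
E = 1
N = 7 (N = (1 + 6)*1 = 7*1 = 7)
sqrt(4271 + (N + g(6*(-2))*Q)) = sqrt(4271 + (7 + 2*14)) = sqrt(4271 + (7 + 28)) = sqrt(4271 + 35) = sqrt(4306)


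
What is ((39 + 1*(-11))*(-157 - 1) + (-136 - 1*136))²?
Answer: 22052416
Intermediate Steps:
((39 + 1*(-11))*(-157 - 1) + (-136 - 1*136))² = ((39 - 11)*(-158) + (-136 - 136))² = (28*(-158) - 272)² = (-4424 - 272)² = (-4696)² = 22052416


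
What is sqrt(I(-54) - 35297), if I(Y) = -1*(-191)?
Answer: I*sqrt(35106) ≈ 187.37*I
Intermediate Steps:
I(Y) = 191
sqrt(I(-54) - 35297) = sqrt(191 - 35297) = sqrt(-35106) = I*sqrt(35106)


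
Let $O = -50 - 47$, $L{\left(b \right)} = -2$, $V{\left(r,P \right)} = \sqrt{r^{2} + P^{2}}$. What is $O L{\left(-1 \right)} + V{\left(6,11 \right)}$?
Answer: $194 + \sqrt{157} \approx 206.53$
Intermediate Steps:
$V{\left(r,P \right)} = \sqrt{P^{2} + r^{2}}$
$O = -97$
$O L{\left(-1 \right)} + V{\left(6,11 \right)} = \left(-97\right) \left(-2\right) + \sqrt{11^{2} + 6^{2}} = 194 + \sqrt{121 + 36} = 194 + \sqrt{157}$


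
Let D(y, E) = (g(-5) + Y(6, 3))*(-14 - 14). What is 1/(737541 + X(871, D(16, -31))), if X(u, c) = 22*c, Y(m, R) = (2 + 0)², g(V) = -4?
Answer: 1/737541 ≈ 1.3559e-6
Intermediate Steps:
Y(m, R) = 4 (Y(m, R) = 2² = 4)
D(y, E) = 0 (D(y, E) = (-4 + 4)*(-14 - 14) = 0*(-28) = 0)
1/(737541 + X(871, D(16, -31))) = 1/(737541 + 22*0) = 1/(737541 + 0) = 1/737541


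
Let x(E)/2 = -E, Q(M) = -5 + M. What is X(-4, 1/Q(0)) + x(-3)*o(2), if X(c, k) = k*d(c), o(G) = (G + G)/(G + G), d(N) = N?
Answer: 34/5 ≈ 6.8000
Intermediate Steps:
o(G) = 1 (o(G) = (2*G)/((2*G)) = (2*G)*(1/(2*G)) = 1)
x(E) = -2*E (x(E) = 2*(-E) = -2*E)
X(c, k) = c*k (X(c, k) = k*c = c*k)
X(-4, 1/Q(0)) + x(-3)*o(2) = -4/(-5 + 0) - 2*(-3)*1 = -4/(-5) + 6*1 = -4*(-⅕) + 6 = ⅘ + 6 = 34/5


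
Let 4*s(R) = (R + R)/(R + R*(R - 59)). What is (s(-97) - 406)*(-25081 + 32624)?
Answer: -949369523/310 ≈ -3.0625e+6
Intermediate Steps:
s(R) = R/(2*(R + R*(-59 + R))) (s(R) = ((R + R)/(R + R*(R - 59)))/4 = ((2*R)/(R + R*(-59 + R)))/4 = (2*R/(R + R*(-59 + R)))/4 = R/(2*(R + R*(-59 + R))))
(s(-97) - 406)*(-25081 + 32624) = (1/(2*(-58 - 97)) - 406)*(-25081 + 32624) = ((½)/(-155) - 406)*7543 = ((½)*(-1/155) - 406)*7543 = (-1/310 - 406)*7543 = -125861/310*7543 = -949369523/310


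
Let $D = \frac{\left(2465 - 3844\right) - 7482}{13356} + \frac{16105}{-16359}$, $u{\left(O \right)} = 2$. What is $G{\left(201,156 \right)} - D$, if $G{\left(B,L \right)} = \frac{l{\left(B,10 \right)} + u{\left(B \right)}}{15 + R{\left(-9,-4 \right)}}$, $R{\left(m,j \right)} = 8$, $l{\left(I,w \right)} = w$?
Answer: $\frac{74171195}{34185636} \approx 2.1697$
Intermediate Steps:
$D = - \frac{2449357}{1486332}$ ($D = \left(-1379 - 7482\right) \frac{1}{13356} + 16105 \left(- \frac{1}{16359}\right) = \left(-8861\right) \frac{1}{13356} - \frac{16105}{16359} = - \frac{8861}{13356} - \frac{16105}{16359} = - \frac{2449357}{1486332} \approx -1.6479$)
$G{\left(B,L \right)} = \frac{12}{23}$ ($G{\left(B,L \right)} = \frac{10 + 2}{15 + 8} = \frac{12}{23}$)
$G{\left(201,156 \right)} - D = \frac{12}{23} - - \frac{2449357}{1486332} = \frac{12}{23} + \frac{2449357}{1486332} = \frac{74171195}{34185636}$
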